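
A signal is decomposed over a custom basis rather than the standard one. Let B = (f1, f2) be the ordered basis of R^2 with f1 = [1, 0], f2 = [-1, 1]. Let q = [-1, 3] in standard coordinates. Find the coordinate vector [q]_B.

We seek scalars with c_1 f1 + c_2 f2 = q; equivalently solve M c = q where the columns of M are f1, f2.
System: c_1 - c_2 = -1, 0c_1 + c_2 = 3; solving gives c_1 = 2, c_2 = 3.
Check: 2f1 + 3f2 = [-1, 3].

[2, 3]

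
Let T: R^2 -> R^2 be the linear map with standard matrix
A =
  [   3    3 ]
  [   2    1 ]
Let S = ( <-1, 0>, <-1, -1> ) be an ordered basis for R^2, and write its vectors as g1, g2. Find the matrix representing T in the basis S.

Let P have columns g1, g2. Then [T]_S = P^(-1) A P.
Here det P = 1, so P^(-1) is integer; computing A P first and then P^(-1)(A P) gives [[1, 3], [2, 3]].

[[1, 3], [2, 3]]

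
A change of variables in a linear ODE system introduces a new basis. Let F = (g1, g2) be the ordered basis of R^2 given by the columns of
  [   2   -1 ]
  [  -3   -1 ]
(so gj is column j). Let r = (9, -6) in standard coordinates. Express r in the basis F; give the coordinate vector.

(3, -3)

Write r = c_1 g1 + c_2 g2 and solve for the c_i.
System: 2c_1 - c_2 = 9, -3c_1 - c_2 = -6; solving gives c_1 = 3, c_2 = -3.
Check: 3g1 - 3g2 = (9, -6).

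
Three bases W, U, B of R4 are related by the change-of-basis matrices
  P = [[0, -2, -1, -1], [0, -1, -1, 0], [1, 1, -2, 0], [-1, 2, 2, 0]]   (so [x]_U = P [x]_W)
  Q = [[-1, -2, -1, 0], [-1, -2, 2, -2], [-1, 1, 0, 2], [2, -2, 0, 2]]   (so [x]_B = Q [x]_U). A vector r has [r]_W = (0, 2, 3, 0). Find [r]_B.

First [r]_U = P [r]_W = (-7, -5, -4, 10).
Then [r]_B = Q [r]_U = (21, -11, 22, 16).

(21, -11, 22, 16)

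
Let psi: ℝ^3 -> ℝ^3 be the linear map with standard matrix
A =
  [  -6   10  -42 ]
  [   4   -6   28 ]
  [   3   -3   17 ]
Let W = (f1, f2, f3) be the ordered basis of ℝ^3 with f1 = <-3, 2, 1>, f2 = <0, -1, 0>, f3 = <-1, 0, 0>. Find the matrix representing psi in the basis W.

[[2, 3, -3], [0, 0, -2], [-2, 1, 3]]

The j-th column of [psi]_W is [psi(fj)]_W.
psi(f1) = A f1 = <-4, 4, 2> = 2f1 + 0·f2 - 2f3, so column 1 is <2, 0, -2>.
Repeating for f2, f3 and assembling the columns gives [[2, 3, -3], [0, 0, -2], [-2, 1, 3]].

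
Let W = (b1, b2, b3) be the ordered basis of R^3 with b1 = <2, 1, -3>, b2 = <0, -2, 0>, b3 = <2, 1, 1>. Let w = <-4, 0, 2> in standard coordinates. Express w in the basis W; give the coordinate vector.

<-1, -1, -1>

[w]_W is the unique c with M c = w, where M has columns b1, ..., b3.
Row-reducing the augmented matrix [M | w] gives c = (-1, -1, -1).
Check: -b1 - b2 - b3 = <-4, 0, 2>.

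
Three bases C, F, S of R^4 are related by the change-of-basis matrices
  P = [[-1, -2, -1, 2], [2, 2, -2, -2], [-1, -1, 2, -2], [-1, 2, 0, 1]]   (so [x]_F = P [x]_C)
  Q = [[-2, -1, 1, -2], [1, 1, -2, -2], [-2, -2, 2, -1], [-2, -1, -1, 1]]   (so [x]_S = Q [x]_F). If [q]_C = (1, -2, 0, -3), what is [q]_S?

(25, 3, 20, -13)

Composing the changes, [q]_S = Q P [q]_C.
Q P = [[1, -3, 6, -6], [5, -2, -7, 2], [-3, -4, 10, -5], [0, 5, 2, 1]]; applying this to (1, -2, 0, -3) gives (25, 3, 20, -13).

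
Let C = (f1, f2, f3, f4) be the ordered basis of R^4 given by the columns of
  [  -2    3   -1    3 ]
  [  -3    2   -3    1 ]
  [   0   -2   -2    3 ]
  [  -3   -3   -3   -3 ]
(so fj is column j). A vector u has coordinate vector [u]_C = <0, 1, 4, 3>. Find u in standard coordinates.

The coordinates say u = 0·f1 + f2 + 4f3 + 3f4; adding the scaled basis vectors gives <8, -7, -1, -24>.

<8, -7, -1, -24>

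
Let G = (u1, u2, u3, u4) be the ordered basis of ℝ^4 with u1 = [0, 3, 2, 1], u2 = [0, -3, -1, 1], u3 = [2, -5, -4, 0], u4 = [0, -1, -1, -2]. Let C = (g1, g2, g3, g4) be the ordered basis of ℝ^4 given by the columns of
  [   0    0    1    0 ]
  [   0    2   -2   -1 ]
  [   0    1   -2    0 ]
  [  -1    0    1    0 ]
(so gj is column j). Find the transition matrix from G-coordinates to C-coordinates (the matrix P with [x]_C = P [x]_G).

[[-1, -1, 2, 2], [2, -1, 0, -1], [0, 0, 2, 0], [1, 1, 1, -1]]

Let M have columns uj and N have columns gj. Then for every x, N [x]_C = x = M [x]_G, so P = N^(-1) M.
Since det N = -1, N^(-1) has integer entries; multiplying gives P = [[-1, -1, 2, 2], [2, -1, 0, -1], [0, 0, 2, 0], [1, 1, 1, -1]].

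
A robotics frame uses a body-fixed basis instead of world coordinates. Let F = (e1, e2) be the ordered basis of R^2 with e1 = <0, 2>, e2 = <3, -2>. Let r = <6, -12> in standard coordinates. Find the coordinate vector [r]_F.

We seek scalars with c_1 e1 + c_2 e2 = r; equivalently solve M c = r where the columns of M are e1, e2.
System: 0c_1 + 3c_2 = 6, 2c_1 - 2c_2 = -12; solving gives c_1 = -4, c_2 = 2.
Check: -4e1 + 2e2 = <6, -12>.

<-4, 2>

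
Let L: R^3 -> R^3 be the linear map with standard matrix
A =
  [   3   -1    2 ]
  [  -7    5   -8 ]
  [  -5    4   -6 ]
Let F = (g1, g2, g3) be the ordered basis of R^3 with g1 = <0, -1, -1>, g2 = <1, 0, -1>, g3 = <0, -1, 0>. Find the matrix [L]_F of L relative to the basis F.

[[-1, -2, 3], [-1, 1, 1], [-2, 1, 2]]

With P the matrix whose columns are g1, ..., g3, [L]_F = P^(-1) A P.
Column by column: L(g1) = A g1 = <-1, 3, 2>; its F-coordinates <-1, -1, -2> give column 1.
Continuing for each basis vector yields [L]_F = [[-1, -2, 3], [-1, 1, 1], [-2, 1, 2]].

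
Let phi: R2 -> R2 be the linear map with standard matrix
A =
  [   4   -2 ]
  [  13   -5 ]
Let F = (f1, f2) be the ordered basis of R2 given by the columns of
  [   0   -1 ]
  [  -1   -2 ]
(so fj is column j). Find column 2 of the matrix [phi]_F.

(3, 0)

Compute phi(f2) = A f2 = (0, -3) in standard coordinates.
Then write this in F-coordinates: solve for y in y_1 f1 + y_2 f2 = (0, -3).
This gives y = (3, 0), which is column 2 of [phi]_F.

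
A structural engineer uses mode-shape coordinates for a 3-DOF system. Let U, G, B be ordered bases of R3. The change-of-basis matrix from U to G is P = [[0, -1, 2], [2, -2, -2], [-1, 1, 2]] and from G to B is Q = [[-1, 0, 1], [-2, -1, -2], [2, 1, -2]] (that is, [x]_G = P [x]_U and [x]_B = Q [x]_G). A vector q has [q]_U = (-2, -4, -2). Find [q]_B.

Composing the changes, [q]_B = Q P [q]_U.
Q P = [[-1, 2, 0], [0, 2, -6], [4, -6, -2]]; applying this to (-2, -4, -2) gives (-6, 4, 20).

(-6, 4, 20)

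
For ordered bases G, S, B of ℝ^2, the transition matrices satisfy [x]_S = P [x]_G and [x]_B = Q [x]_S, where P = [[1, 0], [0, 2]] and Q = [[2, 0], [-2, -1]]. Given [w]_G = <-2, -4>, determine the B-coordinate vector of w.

Composing the changes, [w]_B = Q P [w]_G.
Q P = [[2, 0], [-2, -2]]; applying this to <-2, -4> gives <-4, 12>.

<-4, 12>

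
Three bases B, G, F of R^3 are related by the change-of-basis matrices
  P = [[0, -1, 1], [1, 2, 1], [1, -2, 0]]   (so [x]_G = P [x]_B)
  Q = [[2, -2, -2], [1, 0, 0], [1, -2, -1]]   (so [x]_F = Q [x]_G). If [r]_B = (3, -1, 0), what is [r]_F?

(-10, 1, -6)

Composing the changes, [r]_F = Q P [r]_B.
Q P = [[-4, -2, 0], [0, -1, 1], [-3, -3, -1]]; applying this to (3, -1, 0) gives (-10, 1, -6).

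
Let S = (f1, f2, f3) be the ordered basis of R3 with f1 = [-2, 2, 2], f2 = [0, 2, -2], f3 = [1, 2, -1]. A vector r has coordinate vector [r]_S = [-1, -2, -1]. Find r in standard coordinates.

[1, -8, 3]

By definition r = -f1 - 2f2 - f3.
Summing componentwise gives [1, -8, 3].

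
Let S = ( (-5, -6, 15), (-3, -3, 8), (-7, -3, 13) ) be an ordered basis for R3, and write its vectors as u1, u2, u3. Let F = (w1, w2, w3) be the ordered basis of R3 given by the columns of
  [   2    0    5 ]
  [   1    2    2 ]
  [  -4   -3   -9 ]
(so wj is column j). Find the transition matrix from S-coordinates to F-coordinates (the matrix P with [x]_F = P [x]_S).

[[0, 1, -1], [-2, -1, 0], [-1, -1, -1]]

Let M have columns uj and N have columns wj. Then for every x, N [x]_F = x = M [x]_S, so P = N^(-1) M.
Since det N = 1, N^(-1) has integer entries; multiplying gives P = [[0, 1, -1], [-2, -1, 0], [-1, -1, -1]].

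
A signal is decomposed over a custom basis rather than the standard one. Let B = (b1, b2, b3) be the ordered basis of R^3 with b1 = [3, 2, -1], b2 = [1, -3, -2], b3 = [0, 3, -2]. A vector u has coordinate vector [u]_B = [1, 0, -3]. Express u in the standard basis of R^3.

[3, -7, 5]

The coordinates say u = b1 + 0·b2 - 3b3; adding the scaled basis vectors gives [3, -7, 5].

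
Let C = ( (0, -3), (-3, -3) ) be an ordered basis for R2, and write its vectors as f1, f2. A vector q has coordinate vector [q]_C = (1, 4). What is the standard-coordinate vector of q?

(-12, -15)

By definition q = f1 + 4f2.
Summing componentwise gives (-12, -15).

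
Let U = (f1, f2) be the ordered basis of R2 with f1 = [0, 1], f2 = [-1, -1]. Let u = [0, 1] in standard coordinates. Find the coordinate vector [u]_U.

We seek scalars with c_1 f1 + c_2 f2 = u; equivalently solve M c = u where the columns of M are f1, f2.
System: 0c_1 - c_2 = 0, c_1 - c_2 = 1; solving gives c_1 = 1, c_2 = 0.
Check: f1 + 0·f2 = [0, 1].

[1, 0]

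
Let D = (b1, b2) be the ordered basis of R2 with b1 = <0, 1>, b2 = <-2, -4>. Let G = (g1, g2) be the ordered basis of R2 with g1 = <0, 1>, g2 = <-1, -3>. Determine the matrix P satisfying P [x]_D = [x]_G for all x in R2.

Let M have columns bj and N have columns gj. Then for every x, N [x]_G = x = M [x]_D, so P = N^(-1) M.
Since det N = 1, N^(-1) has integer entries; multiplying gives P = [[1, 2], [0, 2]].

[[1, 2], [0, 2]]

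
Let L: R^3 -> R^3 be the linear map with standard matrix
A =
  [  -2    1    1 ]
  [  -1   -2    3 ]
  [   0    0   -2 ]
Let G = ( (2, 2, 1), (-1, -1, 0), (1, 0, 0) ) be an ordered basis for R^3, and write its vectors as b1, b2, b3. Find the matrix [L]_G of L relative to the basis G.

[[-2, 0, 0], [-1, -3, 1], [2, -2, -1]]

With P the matrix whose columns are b1, ..., b3, [L]_G = P^(-1) A P.
Column by column: L(b1) = A b1 = (-1, -3, -2); its G-coordinates (-2, -1, 2) give column 1.
Continuing for each basis vector yields [L]_G = [[-2, 0, 0], [-1, -3, 1], [2, -2, -1]].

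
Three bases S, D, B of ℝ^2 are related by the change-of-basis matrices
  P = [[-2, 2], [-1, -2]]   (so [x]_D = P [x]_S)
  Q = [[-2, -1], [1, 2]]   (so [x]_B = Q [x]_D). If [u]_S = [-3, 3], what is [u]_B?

[-21, 6]

Apply P to get D-coordinates [12, -3], then Q to get B-coordinates.
The result is [u]_B = [-21, 6].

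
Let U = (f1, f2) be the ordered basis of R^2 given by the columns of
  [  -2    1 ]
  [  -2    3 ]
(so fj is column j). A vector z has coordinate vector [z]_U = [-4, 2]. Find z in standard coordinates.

[10, 14]

By definition z = -4f1 + 2f2.
Summing componentwise gives [10, 14].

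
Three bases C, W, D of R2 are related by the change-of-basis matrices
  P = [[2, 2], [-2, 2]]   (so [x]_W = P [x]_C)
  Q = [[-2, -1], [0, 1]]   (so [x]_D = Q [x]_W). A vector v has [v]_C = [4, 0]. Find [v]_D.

Composing the changes, [v]_D = Q P [v]_C.
Q P = [[-2, -6], [-2, 2]]; applying this to [4, 0] gives [-8, -8].

[-8, -8]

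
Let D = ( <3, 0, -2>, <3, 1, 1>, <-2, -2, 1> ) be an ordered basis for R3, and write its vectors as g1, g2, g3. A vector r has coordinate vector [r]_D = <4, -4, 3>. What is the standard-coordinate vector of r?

By definition r = 4g1 - 4g2 + 3g3.
Summing componentwise gives <-6, -10, -9>.

<-6, -10, -9>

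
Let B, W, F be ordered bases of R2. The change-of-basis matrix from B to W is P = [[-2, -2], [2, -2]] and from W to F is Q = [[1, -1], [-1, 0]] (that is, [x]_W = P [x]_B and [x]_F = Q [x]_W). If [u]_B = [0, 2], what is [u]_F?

[0, 4]

Apply P to get W-coordinates [-4, -4], then Q to get F-coordinates.
The result is [u]_F = [0, 4].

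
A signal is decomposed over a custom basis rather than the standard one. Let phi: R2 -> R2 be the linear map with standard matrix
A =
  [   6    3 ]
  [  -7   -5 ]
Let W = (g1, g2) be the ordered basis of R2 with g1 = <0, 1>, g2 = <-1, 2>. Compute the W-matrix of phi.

Let P have columns g1, g2. Then [phi]_W = P^(-1) A P.
Here det P = 1, so P^(-1) is integer; computing A P first and then P^(-1)(A P) gives [[1, -3], [-3, 0]].

[[1, -3], [-3, 0]]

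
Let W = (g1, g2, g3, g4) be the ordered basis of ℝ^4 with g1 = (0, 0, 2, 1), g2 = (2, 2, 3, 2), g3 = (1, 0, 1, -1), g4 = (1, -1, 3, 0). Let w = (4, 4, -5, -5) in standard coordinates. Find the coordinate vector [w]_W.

(-3, 1, 4, -2)

Write w = c_1 g1 + ... + c_4 g4 and solve for the c_i.
Solving this 4x4 system gives c = (-3, 1, 4, -2).
Check: -3g1 + g2 + 4g3 - 2g4 = (4, 4, -5, -5).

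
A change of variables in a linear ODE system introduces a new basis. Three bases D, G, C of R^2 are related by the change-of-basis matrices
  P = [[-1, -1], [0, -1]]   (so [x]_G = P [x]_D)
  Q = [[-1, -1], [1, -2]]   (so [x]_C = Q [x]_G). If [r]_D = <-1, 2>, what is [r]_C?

<3, 3>

Composing the changes, [r]_C = Q P [r]_D.
Q P = [[1, 2], [-1, 1]]; applying this to <-1, 2> gives <3, 3>.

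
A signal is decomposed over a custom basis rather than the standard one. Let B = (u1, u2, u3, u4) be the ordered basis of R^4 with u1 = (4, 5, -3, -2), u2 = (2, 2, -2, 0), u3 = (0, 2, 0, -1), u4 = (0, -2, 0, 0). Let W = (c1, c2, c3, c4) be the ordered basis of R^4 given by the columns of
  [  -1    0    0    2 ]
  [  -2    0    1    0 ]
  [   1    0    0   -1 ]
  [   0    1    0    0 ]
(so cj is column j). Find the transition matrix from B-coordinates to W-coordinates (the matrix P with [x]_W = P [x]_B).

[[-2, -2, 0, 0], [-2, 0, -1, 0], [1, -2, 2, -2], [1, 0, 0, 0]]

Column j of P is [uj]_W, since P maps B-coordinates to W-coordinates.
Expressing u1 in W: u1 = -2c1 - 2c2 + c3 + c4, so column 1 of P is (-2, -2, 1, 1).
Doing the same for each uj gives P = [[-2, -2, 0, 0], [-2, 0, -1, 0], [1, -2, 2, -2], [1, 0, 0, 0]].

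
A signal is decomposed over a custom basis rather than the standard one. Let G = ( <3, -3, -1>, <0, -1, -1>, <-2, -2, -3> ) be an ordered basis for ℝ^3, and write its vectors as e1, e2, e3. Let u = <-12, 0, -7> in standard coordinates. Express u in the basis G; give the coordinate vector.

[u]_G is the unique c with M c = u, where M has columns e1, ..., e3.
Row-reducing the augmented matrix [M | u] gives c = (-2, 0, 3).
Check: -2e1 + 0·e2 + 3e3 = <-12, 0, -7>.

<-2, 0, 3>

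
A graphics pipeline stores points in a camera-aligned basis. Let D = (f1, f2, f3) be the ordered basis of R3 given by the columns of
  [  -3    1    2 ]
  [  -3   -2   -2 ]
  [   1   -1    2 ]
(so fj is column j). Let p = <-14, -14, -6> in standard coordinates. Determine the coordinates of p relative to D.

We seek scalars with c_1 f1 + ... + c_3 f3 = p; equivalently solve M c = p where the columns of M are f1, ..., f3.
Gaussian elimination on [M | p] yields c = (4, 4, -3).
Check: 4f1 + 4f2 - 3f3 = <-14, -14, -6>.

<4, 4, -3>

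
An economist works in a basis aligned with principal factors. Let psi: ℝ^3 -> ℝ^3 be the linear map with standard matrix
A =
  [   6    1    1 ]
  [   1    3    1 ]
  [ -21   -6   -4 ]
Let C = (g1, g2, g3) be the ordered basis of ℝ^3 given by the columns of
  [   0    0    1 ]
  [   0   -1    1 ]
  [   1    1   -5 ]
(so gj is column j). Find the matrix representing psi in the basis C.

[[1, 0, 0], [0, 2, 3], [1, 0, 2]]

With P the matrix whose columns are g1, ..., g3, [psi]_C = P^(-1) A P.
Column by column: psi(g1) = A g1 = <1, 1, -4>; its C-coordinates <1, 0, 1> give column 1.
Continuing for each basis vector yields [psi]_C = [[1, 0, 0], [0, 2, 3], [1, 0, 2]].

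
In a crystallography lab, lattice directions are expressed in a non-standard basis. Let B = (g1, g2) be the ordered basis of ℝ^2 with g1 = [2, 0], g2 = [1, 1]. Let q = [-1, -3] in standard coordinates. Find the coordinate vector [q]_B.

[1, -3]

[q]_B is the unique c with M c = q, where M has columns g1, g2.
System: 2c_1 + c_2 = -1, 0c_1 + c_2 = -3; solving gives c_1 = 1, c_2 = -3.
Check: g1 - 3g2 = [-1, -3].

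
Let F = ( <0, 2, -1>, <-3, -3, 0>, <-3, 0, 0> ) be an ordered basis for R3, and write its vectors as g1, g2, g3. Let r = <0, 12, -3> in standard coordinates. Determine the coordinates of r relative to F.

We seek scalars with c_1 g1 + ... + c_3 g3 = r; equivalently solve M c = r where the columns of M are g1, ..., g3.
Solving this 3x3 system gives c = (3, -2, 2).
Check: 3g1 - 2g2 + 2g3 = <0, 12, -3>.

<3, -2, 2>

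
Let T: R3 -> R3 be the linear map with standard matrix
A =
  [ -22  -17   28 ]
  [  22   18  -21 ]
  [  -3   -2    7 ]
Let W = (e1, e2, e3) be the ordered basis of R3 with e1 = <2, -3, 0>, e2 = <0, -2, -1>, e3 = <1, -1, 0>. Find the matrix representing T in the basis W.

With P the matrix whose columns are e1, ..., e3, [T]_W = P^(-1) A P.
Column by column: T(e1) = A e1 = <7, -10, 0>; its W-coordinates <3, 0, 1> give column 1.
Continuing for each basis vector yields [T]_W = [[3, 3, -1], [0, 3, 1], [1, 0, -3]].

[[3, 3, -1], [0, 3, 1], [1, 0, -3]]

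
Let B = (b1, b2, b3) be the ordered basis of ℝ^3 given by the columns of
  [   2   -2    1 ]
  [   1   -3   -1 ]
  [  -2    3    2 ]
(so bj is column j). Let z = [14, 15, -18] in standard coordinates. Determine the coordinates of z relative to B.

[3, -4, 0]

Write z = c_1 b1 + ... + c_3 b3 and solve for the c_i.
Gaussian elimination on [M | z] yields c = (3, -4, 0).
Check: 3b1 - 4b2 + 0·b3 = [14, 15, -18].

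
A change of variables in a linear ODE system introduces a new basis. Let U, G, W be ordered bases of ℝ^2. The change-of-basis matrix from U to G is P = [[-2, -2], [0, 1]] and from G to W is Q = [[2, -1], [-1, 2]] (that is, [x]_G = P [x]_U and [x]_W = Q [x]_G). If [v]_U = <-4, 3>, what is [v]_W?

First [v]_G = P [v]_U = <2, 3>.
Then [v]_W = Q [v]_G = <1, 4>.

<1, 4>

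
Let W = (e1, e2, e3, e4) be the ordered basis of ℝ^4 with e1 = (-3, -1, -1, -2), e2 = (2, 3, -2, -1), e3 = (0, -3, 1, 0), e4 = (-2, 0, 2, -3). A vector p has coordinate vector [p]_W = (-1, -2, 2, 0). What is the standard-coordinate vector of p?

p = M [p]_W, where M has columns e1, ..., e4.
Carrying out the matrix-vector product, p = (-1, -11, 7, 4).

(-1, -11, 7, 4)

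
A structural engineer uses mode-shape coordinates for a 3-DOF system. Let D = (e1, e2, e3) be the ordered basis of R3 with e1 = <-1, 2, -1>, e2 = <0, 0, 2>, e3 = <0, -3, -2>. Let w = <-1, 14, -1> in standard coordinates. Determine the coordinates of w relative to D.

<1, -4, -4>

[w]_D is the unique c with M c = w, where M has columns e1, ..., e3.
Row-reducing the augmented matrix [M | w] gives c = (1, -4, -4).
Check: e1 - 4e2 - 4e3 = <-1, 14, -1>.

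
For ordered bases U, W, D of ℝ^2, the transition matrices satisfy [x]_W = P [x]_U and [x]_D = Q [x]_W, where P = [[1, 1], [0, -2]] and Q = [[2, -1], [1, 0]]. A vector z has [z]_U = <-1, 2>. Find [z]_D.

<6, 1>

First [z]_W = P [z]_U = <1, -4>.
Then [z]_D = Q [z]_W = <6, 1>.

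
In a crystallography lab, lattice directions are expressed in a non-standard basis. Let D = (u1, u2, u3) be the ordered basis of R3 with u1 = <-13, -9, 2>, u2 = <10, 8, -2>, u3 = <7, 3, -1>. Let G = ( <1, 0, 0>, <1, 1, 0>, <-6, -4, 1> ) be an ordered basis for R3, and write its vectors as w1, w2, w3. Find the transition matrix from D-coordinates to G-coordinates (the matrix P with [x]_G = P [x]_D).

Let M have columns uj and N have columns wj. Then for every x, N [x]_G = x = M [x]_D, so P = N^(-1) M.
Since det N = 1, N^(-1) has integer entries; multiplying gives P = [[0, -2, 2], [-1, 0, -1], [2, -2, -1]].

[[0, -2, 2], [-1, 0, -1], [2, -2, -1]]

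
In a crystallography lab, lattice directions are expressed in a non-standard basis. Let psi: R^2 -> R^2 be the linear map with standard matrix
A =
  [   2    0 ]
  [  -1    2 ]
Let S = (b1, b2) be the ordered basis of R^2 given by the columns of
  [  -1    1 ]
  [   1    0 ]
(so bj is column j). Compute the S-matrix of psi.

Let P have columns b1, b2. Then [psi]_S = P^(-1) A P.
Here det P = -1, so P^(-1) is integer; computing A P first and then P^(-1)(A P) gives [[3, -1], [1, 1]].

[[3, -1], [1, 1]]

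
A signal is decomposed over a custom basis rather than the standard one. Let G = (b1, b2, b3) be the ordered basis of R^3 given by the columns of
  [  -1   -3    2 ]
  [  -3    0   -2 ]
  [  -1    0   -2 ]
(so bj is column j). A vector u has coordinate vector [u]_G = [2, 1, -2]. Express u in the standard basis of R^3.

By definition u = 2b1 + b2 - 2b3.
Summing componentwise gives [-9, -2, 2].

[-9, -2, 2]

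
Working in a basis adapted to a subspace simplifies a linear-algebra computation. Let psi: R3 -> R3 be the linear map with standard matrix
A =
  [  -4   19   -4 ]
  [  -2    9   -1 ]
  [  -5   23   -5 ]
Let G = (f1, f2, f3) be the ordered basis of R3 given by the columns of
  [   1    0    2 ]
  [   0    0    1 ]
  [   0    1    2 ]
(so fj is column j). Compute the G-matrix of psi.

[[0, -2, -3], [-1, -3, -3], [-2, -1, 3]]

With P the matrix whose columns are f1, ..., f3, [psi]_G = P^(-1) A P.
Column by column: psi(f1) = A f1 = (-4, -2, -5); its G-coordinates (0, -1, -2) give column 1.
Continuing for each basis vector yields [psi]_G = [[0, -2, -3], [-1, -3, -3], [-2, -1, 3]].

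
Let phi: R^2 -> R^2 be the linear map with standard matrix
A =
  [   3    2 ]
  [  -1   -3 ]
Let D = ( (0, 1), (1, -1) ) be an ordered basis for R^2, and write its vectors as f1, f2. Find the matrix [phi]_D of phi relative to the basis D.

[[-1, 3], [2, 1]]

Let P have columns f1, f2. Then [phi]_D = P^(-1) A P.
Here det P = -1, so P^(-1) is integer; computing A P first and then P^(-1)(A P) gives [[-1, 3], [2, 1]].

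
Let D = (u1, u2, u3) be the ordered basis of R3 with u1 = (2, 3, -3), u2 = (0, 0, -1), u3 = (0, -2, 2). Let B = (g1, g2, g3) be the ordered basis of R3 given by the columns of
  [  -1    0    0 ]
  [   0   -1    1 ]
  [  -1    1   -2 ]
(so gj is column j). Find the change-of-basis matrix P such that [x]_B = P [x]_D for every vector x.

[[-2, 0, 0], [-1, 1, 2], [2, 1, 0]]

Let M have columns uj and N have columns gj. Then for every x, N [x]_B = x = M [x]_D, so P = N^(-1) M.
Since det N = -1, N^(-1) has integer entries; multiplying gives P = [[-2, 0, 0], [-1, 1, 2], [2, 1, 0]].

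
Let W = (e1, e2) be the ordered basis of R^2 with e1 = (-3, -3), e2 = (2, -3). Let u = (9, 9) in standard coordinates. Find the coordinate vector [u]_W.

[u]_W is the unique c with M c = u, where M has columns e1, e2.
System: -3c_1 + 2c_2 = 9, -3c_1 - 3c_2 = 9; solving gives c_1 = -3, c_2 = 0.
Check: -3e1 + 0·e2 = (9, 9).

(-3, 0)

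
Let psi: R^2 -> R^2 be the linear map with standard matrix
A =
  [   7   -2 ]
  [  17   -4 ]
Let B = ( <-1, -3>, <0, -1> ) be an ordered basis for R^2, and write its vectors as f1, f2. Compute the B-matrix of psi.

[[1, -2], [2, 2]]

With P the matrix whose columns are f1, f2, [psi]_B = P^(-1) A P.
Column by column: psi(f1) = A f1 = <-1, -5>; its B-coordinates <1, 2> give column 1.
Continuing for each basis vector yields [psi]_B = [[1, -2], [2, 2]].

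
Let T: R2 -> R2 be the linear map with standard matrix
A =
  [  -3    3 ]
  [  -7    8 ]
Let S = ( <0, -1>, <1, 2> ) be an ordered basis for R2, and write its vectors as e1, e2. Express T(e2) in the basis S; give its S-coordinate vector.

<-3, 3>

Column 2 of [T]_S is the S-coordinate vector of T(e2).
In standard coordinates T(e2) = A e2 = <3, 9>.
Converting to S: <3, 9> = -3e1 + 3e2, so the coordinate vector is <-3, 3>.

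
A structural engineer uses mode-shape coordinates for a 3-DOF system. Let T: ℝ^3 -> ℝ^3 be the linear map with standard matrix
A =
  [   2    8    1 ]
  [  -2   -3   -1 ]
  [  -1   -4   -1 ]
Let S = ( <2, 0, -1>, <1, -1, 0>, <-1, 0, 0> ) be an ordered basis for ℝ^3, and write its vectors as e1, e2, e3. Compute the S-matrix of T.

[[1, -3, -1], [3, -1, -2], [2, -1, -2]]

The j-th column of [T]_S is [T(ej)]_S.
T(e1) = A e1 = <3, -3, -1> = e1 + 3e2 + 2e3, so column 1 is <1, 3, 2>.
Repeating for e2, e3 and assembling the columns gives [[1, -3, -1], [3, -1, -2], [2, -1, -2]].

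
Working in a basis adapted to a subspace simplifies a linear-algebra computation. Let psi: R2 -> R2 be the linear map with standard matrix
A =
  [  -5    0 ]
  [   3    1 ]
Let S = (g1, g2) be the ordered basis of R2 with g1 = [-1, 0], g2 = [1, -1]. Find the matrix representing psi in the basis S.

With P the matrix whose columns are g1, g2, [psi]_S = P^(-1) A P.
Column by column: psi(g1) = A g1 = [5, -3]; its S-coordinates [-2, 3] give column 1.
Continuing for each basis vector yields [psi]_S = [[-2, 3], [3, -2]].

[[-2, 3], [3, -2]]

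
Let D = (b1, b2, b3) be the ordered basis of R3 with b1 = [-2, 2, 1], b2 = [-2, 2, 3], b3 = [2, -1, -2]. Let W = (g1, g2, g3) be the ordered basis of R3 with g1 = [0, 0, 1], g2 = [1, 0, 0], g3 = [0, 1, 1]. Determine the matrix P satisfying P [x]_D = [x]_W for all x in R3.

Column j of P is [bj]_W, since P maps D-coordinates to W-coordinates.
Expressing b1 in W: b1 = -g1 - 2g2 + 2g3, so column 1 of P is [-1, -2, 2].
Doing the same for each bj gives P = [[-1, 1, -1], [-2, -2, 2], [2, 2, -1]].

[[-1, 1, -1], [-2, -2, 2], [2, 2, -1]]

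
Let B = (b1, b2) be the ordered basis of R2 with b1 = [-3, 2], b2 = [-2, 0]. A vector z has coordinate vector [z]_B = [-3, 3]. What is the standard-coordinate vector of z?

[3, -6]

By definition z = -3b1 + 3b2.
Summing componentwise gives [3, -6].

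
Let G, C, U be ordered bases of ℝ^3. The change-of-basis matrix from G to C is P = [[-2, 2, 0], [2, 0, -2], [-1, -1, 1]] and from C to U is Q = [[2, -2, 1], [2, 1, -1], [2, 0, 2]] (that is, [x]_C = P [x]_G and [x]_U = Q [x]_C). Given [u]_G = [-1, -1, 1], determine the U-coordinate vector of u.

Composing the changes, [u]_U = Q P [u]_G.
Q P = [[-9, 3, 5], [-1, 5, -3], [-6, 2, 2]]; applying this to [-1, -1, 1] gives [11, -7, 6].

[11, -7, 6]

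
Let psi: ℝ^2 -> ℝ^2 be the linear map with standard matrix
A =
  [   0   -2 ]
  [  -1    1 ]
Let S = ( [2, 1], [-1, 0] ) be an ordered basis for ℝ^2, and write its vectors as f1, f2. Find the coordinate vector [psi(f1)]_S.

[-1, 0]

Column 1 of [psi]_S is the S-coordinate vector of psi(f1).
In standard coordinates psi(f1) = A f1 = [-2, -1].
Converting to S: [-2, -1] = -f1 + 0·f2, so the coordinate vector is [-1, 0].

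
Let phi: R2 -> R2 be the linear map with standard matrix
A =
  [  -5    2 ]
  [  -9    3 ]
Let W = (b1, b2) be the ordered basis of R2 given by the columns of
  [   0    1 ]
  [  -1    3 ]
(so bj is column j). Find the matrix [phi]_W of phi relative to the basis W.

[[-3, 3], [-2, 1]]

With P the matrix whose columns are b1, b2, [phi]_W = P^(-1) A P.
Column by column: phi(b1) = A b1 = [-2, -3]; its W-coordinates [-3, -2] give column 1.
Continuing for each basis vector yields [phi]_W = [[-3, 3], [-2, 1]].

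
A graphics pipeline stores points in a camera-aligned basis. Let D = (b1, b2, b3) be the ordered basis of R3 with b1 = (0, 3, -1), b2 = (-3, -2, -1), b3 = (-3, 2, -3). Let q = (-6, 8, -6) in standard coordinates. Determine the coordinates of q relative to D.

(4, 2, 0)

We seek scalars with c_1 b1 + ... + c_3 b3 = q; equivalently solve M c = q where the columns of M are b1, ..., b3.
Row-reducing the augmented matrix [M | q] gives c = (4, 2, 0).
Check: 4b1 + 2b2 + 0·b3 = (-6, 8, -6).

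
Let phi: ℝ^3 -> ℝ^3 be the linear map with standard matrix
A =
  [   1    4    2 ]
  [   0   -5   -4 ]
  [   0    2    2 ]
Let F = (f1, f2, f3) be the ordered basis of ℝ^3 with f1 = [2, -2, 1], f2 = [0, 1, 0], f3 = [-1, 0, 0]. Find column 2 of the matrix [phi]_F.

Column 2 of [phi]_F is the F-coordinate vector of phi(f2).
In standard coordinates phi(f2) = A f2 = [4, -5, 2].
Converting to F: [4, -5, 2] = 2f1 - f2 + 0·f3, so the coordinate vector is [2, -1, 0].

[2, -1, 0]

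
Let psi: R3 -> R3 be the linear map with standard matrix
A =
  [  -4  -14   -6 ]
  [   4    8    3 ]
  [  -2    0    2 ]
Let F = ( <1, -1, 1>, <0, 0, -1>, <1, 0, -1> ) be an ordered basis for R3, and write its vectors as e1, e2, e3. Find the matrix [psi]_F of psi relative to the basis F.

With P the matrix whose columns are e1, ..., e3, [psi]_F = P^(-1) A P.
Column by column: psi(e1) = A e1 = <4, -1, 0>; its F-coordinates <1, -2, 3> give column 1.
Continuing for each basis vector yields [psi]_F = [[1, 3, -1], [-2, 2, 0], [3, 3, 3]].

[[1, 3, -1], [-2, 2, 0], [3, 3, 3]]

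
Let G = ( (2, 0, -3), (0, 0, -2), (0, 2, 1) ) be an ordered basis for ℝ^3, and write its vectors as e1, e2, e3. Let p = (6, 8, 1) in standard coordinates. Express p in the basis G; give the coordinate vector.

(3, -3, 4)

[p]_G is the unique c with M c = p, where M has columns e1, ..., e3.
Row-reducing the augmented matrix [M | p] gives c = (3, -3, 4).
Check: 3e1 - 3e2 + 4e3 = (6, 8, 1).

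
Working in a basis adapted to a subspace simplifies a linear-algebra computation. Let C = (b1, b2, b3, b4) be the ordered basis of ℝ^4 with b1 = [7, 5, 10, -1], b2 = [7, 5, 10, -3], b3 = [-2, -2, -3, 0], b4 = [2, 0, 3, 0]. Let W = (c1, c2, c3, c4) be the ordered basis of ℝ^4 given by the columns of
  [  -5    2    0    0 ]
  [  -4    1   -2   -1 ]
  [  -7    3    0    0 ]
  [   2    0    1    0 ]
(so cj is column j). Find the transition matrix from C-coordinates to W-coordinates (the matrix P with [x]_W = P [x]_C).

[[-1, -1, 0, 0], [1, 1, -1, 1], [1, -1, 0, 0], [-2, 2, 1, 1]]

Column j of P is [bj]_W, since P maps C-coordinates to W-coordinates.
Expressing b1 in W: b1 = -c1 + c2 + c3 - 2c4, so column 1 of P is [-1, 1, 1, -2].
Doing the same for each bj gives P = [[-1, -1, 0, 0], [1, 1, -1, 1], [1, -1, 0, 0], [-2, 2, 1, 1]].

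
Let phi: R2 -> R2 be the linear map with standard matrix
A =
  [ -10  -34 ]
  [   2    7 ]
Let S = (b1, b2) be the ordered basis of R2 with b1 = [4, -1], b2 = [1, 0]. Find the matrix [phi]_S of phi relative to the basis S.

[[-1, -2], [-2, -2]]

The j-th column of [phi]_S is [phi(bj)]_S.
phi(b1) = A b1 = [-6, 1] = -b1 - 2b2, so column 1 is [-1, -2].
Repeating for b2 and assembling the columns gives [[-1, -2], [-2, -2]].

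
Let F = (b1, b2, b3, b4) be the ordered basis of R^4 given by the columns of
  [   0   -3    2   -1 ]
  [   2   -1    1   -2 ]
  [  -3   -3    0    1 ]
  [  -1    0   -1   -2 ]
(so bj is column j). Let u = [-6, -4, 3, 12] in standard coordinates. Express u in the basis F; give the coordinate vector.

We seek scalars with c_1 b1 + ... + c_4 b4 = u; equivalently solve M c = u where the columns of M are b1, ..., b4.
Solving this 4x4 system gives c = (-3, 1, -3, -3).
Check: -3b1 + b2 - 3b3 - 3b4 = [-6, -4, 3, 12].

[-3, 1, -3, -3]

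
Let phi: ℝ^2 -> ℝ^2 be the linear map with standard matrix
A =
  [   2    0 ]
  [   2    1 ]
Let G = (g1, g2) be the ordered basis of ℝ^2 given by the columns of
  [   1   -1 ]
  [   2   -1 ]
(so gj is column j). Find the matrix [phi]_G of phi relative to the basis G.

The j-th column of [phi]_G is [phi(gj)]_G.
phi(g1) = A g1 = <2, 4> = 2g1 + 0·g2, so column 1 is <2, 0>.
Repeating for g2 and assembling the columns gives [[2, -1], [0, 1]].

[[2, -1], [0, 1]]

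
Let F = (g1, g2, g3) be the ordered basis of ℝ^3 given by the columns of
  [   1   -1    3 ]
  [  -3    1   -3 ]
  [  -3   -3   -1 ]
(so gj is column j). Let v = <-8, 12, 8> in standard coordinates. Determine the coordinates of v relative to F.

We seek scalars with c_1 g1 + ... + c_3 g3 = v; equivalently solve M c = v where the columns of M are g1, ..., g3.
Gaussian elimination on [M | v] yields c = (-2, 0, -2).
Check: -2g1 + 0·g2 - 2g3 = <-8, 12, 8>.

<-2, 0, -2>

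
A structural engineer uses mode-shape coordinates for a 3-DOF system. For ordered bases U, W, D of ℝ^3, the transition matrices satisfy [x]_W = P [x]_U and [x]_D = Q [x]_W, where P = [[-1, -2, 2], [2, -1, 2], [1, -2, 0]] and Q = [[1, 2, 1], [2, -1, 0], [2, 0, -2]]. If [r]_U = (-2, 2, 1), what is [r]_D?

First [r]_W = P [r]_U = (0, -4, -6).
Then [r]_D = Q [r]_W = (-14, 4, 12).

(-14, 4, 12)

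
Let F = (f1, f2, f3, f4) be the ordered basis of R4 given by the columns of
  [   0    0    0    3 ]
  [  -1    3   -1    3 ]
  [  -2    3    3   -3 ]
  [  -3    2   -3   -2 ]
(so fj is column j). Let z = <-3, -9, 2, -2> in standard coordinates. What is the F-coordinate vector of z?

<-1, -2, 1, -1>

We seek scalars with c_1 f1 + ... + c_4 f4 = z; equivalently solve M c = z where the columns of M are f1, ..., f4.
Gaussian elimination on [M | z] yields c = (-1, -2, 1, -1).
Check: -f1 - 2f2 + f3 - f4 = <-3, -9, 2, -2>.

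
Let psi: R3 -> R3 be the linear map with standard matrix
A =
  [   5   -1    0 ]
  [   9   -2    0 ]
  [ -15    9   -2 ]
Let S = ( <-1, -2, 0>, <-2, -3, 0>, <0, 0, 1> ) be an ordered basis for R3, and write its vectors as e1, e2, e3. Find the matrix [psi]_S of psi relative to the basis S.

With P the matrix whose columns are e1, ..., e3, [psi]_S = P^(-1) A P.
Column by column: psi(e1) = A e1 = <-3, -5, -3>; its S-coordinates <1, 1, -3> give column 1.
Continuing for each basis vector yields [psi]_S = [[1, 3, 0], [1, 2, 0], [-3, 3, -2]].

[[1, 3, 0], [1, 2, 0], [-3, 3, -2]]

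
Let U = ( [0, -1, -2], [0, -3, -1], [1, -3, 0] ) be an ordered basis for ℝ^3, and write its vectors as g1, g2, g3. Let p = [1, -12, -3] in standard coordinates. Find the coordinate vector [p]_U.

We seek scalars with c_1 g1 + ... + c_3 g3 = p; equivalently solve M c = p where the columns of M are g1, ..., g3.
Gaussian elimination on [M | p] yields c = (0, 3, 1).
Check: 0·g1 + 3g2 + g3 = [1, -12, -3].

[0, 3, 1]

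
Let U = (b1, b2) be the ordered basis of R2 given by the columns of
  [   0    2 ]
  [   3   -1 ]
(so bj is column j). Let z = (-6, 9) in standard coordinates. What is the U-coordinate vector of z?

(2, -3)

[z]_U is the unique c with M c = z, where M has columns b1, b2.
System: 0c_1 + 2c_2 = -6, 3c_1 - c_2 = 9; solving gives c_1 = 2, c_2 = -3.
Check: 2b1 - 3b2 = (-6, 9).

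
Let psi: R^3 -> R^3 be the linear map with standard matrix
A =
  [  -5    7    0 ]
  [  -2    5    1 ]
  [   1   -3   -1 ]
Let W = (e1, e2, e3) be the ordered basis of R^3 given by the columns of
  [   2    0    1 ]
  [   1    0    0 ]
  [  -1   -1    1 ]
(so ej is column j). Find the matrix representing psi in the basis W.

[[0, -1, -1], [-3, 2, -2], [-3, 2, -3]]

Let P have columns e1, ..., e3. Then [psi]_W = P^(-1) A P.
Here det P = -1, so P^(-1) is integer; computing A P first and then P^(-1)(A P) gives [[0, -1, -1], [-3, 2, -2], [-3, 2, -3]].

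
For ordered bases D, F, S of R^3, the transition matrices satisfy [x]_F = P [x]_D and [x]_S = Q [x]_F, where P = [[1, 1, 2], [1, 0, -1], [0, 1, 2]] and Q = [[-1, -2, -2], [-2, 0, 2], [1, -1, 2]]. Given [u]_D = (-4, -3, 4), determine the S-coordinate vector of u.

(5, 8, 19)

Apply P to get F-coordinates (1, -8, 5), then Q to get S-coordinates.
The result is [u]_S = (5, 8, 19).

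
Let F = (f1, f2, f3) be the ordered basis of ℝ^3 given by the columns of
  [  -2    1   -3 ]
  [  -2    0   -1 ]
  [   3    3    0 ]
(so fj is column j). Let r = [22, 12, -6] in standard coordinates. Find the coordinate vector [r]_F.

We seek scalars with c_1 f1 + ... + c_3 f3 = r; equivalently solve M c = r where the columns of M are f1, ..., f3.
Row-reducing the augmented matrix [M | r] gives c = (-4, 2, -4).
Check: -4f1 + 2f2 - 4f3 = [22, 12, -6].

[-4, 2, -4]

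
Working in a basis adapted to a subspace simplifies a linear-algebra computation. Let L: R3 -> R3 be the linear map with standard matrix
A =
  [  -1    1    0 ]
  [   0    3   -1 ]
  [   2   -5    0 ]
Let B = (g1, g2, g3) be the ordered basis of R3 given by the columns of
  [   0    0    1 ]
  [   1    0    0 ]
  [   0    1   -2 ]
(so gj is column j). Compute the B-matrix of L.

Let P have columns g1, ..., g3. Then [L]_B = P^(-1) A P.
Here det P = 1, so P^(-1) is integer; computing A P first and then P^(-1)(A P) gives [[3, -1, 2], [-3, 0, 0], [1, 0, -1]].

[[3, -1, 2], [-3, 0, 0], [1, 0, -1]]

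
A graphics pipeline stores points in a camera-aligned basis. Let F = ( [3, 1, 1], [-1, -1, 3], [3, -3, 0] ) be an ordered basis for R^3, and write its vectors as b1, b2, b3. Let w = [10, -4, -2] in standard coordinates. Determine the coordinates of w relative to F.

[w]_F is the unique c with M c = w, where M has columns b1, ..., b3.
Row-reducing the augmented matrix [M | w] gives c = (1, -1, 2).
Check: b1 - b2 + 2b3 = [10, -4, -2].

[1, -1, 2]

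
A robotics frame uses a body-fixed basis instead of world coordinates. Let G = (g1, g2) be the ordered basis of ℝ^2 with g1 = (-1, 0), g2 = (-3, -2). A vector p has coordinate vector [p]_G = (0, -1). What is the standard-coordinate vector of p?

p = M [p]_G, where M has columns g1, g2.
Carrying out the matrix-vector product, p = (3, 2).

(3, 2)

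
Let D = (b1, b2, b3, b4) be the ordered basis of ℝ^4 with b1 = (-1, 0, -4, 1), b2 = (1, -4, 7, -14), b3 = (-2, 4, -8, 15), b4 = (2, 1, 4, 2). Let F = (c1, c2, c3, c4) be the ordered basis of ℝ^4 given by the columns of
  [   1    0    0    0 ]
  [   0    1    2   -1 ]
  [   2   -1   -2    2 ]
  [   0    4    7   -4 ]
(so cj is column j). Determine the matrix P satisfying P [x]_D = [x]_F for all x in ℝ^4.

Let M have columns bj and N have columns cj. Then for every x, N [x]_F = x = M [x]_D, so P = N^(-1) M.
Since det N = 1, N^(-1) has integer entries; multiplying gives P = [[-1, 1, -2, 2], [0, 1, 2, -2], [-1, -2, 1, 2], [-2, 1, 0, 1]].

[[-1, 1, -2, 2], [0, 1, 2, -2], [-1, -2, 1, 2], [-2, 1, 0, 1]]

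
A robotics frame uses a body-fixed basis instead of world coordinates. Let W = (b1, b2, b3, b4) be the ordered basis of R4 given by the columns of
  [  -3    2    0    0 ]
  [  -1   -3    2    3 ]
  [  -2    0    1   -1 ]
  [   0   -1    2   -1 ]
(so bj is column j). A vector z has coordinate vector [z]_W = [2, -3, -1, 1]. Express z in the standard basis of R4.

The coordinates say z = 2b1 - 3b2 - b3 + b4; adding the scaled basis vectors gives [-12, 8, -6, 0].

[-12, 8, -6, 0]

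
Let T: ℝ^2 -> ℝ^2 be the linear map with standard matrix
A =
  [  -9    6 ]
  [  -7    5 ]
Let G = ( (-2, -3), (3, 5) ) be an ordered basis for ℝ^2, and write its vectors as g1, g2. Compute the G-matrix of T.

Let P have columns g1, g2. Then [T]_G = P^(-1) A P.
Here det P = -1, so P^(-1) is integer; computing A P first and then P^(-1)(A P) gives [[-3, -3], [-2, -1]].

[[-3, -3], [-2, -1]]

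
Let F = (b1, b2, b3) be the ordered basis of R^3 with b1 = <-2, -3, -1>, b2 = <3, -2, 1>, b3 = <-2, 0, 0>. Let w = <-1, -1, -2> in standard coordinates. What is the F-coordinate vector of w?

<1, -1, -2>

Write w = c_1 b1 + ... + c_3 b3 and solve for the c_i.
Gaussian elimination on [M | w] yields c = (1, -1, -2).
Check: b1 - b2 - 2b3 = <-1, -1, -2>.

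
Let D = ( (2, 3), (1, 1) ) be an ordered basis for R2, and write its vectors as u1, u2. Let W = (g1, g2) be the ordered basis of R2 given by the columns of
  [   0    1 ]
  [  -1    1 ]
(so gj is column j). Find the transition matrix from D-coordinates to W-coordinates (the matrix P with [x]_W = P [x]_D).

[[-1, 0], [2, 1]]

Let M have columns uj and N have columns gj. Then for every x, N [x]_W = x = M [x]_D, so P = N^(-1) M.
Since det N = 1, N^(-1) has integer entries; multiplying gives P = [[-1, 0], [2, 1]].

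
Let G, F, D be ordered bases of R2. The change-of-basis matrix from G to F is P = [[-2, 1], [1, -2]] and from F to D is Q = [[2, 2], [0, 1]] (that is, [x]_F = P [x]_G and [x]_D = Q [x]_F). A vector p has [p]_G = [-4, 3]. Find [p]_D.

[2, -10]

Apply P to get F-coordinates [11, -10], then Q to get D-coordinates.
The result is [p]_D = [2, -10].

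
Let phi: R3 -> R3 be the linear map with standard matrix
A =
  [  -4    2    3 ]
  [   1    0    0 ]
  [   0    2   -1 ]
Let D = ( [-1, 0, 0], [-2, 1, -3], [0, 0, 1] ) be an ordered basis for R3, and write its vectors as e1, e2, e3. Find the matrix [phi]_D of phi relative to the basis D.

Let P have columns e1, ..., e3. Then [phi]_D = P^(-1) A P.
Here det P = -1, so P^(-1) is integer; computing A P first and then P^(-1)(A P) gives [[-2, 3, -3], [-1, -2, 0], [-3, -1, -1]].

[[-2, 3, -3], [-1, -2, 0], [-3, -1, -1]]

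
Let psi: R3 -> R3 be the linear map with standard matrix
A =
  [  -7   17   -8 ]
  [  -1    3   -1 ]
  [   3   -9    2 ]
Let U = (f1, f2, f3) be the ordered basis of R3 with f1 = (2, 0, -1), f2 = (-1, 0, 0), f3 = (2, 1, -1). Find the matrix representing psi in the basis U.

[[-3, 2, 3], [-2, -1, -1], [-1, 1, 2]]

The j-th column of [psi]_U is [psi(fj)]_U.
psi(f1) = A f1 = (-6, -1, 4) = -3f1 - 2f2 - f3, so column 1 is (-3, -2, -1).
Repeating for f2, f3 and assembling the columns gives [[-3, 2, 3], [-2, -1, -1], [-1, 1, 2]].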